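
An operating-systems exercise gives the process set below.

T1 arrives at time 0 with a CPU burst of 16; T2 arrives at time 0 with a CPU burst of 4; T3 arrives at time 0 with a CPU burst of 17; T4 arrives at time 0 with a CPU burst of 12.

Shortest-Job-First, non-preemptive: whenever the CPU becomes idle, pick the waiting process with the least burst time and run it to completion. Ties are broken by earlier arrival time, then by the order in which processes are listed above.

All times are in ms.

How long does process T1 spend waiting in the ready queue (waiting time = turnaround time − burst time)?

16

Timeline: | T2 0-4 | T4 4-16 | T1 16-32 | T3 32-49 |
Completion: T1=32  T2=4  T3=49  T4=16
Turnaround (C−A): T1=32  T2=4  T3=49  T4=16
Waiting(T1) = turnaround − burst = 32 − 16 = 16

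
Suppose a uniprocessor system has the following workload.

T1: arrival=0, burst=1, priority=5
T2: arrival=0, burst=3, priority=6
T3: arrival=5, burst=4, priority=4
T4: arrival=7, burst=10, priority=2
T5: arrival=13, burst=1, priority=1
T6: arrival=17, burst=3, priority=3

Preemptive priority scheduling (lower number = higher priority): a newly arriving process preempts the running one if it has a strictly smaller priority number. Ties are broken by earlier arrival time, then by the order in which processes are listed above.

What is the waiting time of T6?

1

Schedule: | T1 0-1 | T2 1-4 | idle 4-5 | T3 5-7 | T4 7-13 | T5 13-14 | T4 14-18 | T6 18-21 | T3 21-23 |
Completion: T1=1  T2=4  T3=23  T4=18  T5=14  T6=21
Waiting(T6) = turnaround − burst = 4 − 3 = 1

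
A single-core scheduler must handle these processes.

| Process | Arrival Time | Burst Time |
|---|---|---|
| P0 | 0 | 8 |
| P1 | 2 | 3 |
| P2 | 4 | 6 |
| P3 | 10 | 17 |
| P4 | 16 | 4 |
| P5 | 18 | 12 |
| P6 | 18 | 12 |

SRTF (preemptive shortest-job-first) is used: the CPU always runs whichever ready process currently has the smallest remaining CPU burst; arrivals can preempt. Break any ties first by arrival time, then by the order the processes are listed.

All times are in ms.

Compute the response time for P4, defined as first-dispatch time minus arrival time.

1

Schedule: | P0 0-2 | P1 2-5 | P0 5-11 | P2 11-17 | P4 17-21 | P5 21-33 | P6 33-45 | P3 45-62 |
Completion: P0=11  P1=5  P2=17  P3=62  P4=21  P5=33  P6=45
Turnaround (C−A): P0=11  P1=3  P2=13  P3=52  P4=5  P5=15  P6=27
Response(P4) = first start − arrival = 17 − 16 = 1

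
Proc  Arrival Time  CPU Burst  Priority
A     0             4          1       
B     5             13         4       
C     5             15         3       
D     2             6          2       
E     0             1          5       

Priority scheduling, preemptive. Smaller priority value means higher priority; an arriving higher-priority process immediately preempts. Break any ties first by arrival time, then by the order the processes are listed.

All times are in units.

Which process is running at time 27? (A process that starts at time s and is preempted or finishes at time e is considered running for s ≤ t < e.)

Timeline: | A 0-4 | D 4-10 | C 10-25 | B 25-38 | E 38-39 |
Completion: A=4  B=38  C=25  D=10  E=39
Turnaround (C−A): A=4  B=33  C=20  D=8  E=39

B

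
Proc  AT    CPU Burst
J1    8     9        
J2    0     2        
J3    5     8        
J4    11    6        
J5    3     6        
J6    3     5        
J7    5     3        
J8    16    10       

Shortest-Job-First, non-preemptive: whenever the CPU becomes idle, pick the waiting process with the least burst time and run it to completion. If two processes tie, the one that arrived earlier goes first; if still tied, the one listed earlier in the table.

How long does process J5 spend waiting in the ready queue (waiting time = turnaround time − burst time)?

Schedule: | J2 0-2 | idle 2-3 | J6 3-8 | J7 8-11 | J5 11-17 | J4 17-23 | J3 23-31 | J1 31-40 | J8 40-50 |
Completion: J1=40  J2=2  J3=31  J4=23  J5=17  J6=8  J7=11  J8=50
Turnaround (C−A): J1=32  J2=2  J3=26  J4=12  J5=14  J6=5  J7=6  J8=34
Waiting(J5) = turnaround − burst = 14 − 6 = 8

8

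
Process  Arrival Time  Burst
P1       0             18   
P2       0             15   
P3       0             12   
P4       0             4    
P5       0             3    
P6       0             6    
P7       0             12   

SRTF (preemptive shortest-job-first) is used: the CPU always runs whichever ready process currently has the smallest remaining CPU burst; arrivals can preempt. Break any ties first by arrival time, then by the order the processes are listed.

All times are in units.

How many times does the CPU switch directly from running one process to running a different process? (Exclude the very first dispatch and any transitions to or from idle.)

6

Schedule: | P5 0-3 | P4 3-7 | P6 7-13 | P3 13-25 | P7 25-37 | P2 37-52 | P1 52-70 |
Completion: P1=70  P2=52  P3=25  P4=7  P5=3  P6=13  P7=37
Turnaround (C−A): P1=70  P2=52  P3=25  P4=7  P5=3  P6=13  P7=37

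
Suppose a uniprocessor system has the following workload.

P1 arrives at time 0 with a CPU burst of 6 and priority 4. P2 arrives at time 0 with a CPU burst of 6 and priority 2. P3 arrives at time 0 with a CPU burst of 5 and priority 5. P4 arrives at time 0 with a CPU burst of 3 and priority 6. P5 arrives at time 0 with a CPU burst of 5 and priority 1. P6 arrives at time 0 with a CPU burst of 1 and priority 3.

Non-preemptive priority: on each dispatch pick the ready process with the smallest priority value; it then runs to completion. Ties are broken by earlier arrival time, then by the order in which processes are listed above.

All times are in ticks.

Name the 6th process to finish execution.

Gantt: | P5 0-5 | P2 5-11 | P6 11-12 | P1 12-18 | P3 18-23 | P4 23-26 |
Completion: P1=18  P2=11  P3=23  P4=26  P5=5  P6=12
Finish order: P5 → P2 → P6 → P1 → P3 → P4

P4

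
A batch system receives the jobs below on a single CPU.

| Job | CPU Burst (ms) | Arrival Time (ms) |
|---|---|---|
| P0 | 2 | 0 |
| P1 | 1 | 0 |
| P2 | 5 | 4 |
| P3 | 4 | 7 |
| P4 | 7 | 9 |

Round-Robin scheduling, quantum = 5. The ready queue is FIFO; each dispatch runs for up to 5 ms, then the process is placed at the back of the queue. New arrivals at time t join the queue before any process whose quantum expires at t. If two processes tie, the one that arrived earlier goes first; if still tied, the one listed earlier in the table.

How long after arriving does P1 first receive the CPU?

Gantt: | P0 0-2 | P1 2-3 | idle 3-4 | P2 4-9 | P3 9-13 | P4 13-20 |
Completion: P0=2  P1=3  P2=9  P3=13  P4=20
Turnaround (C−A): P0=2  P1=3  P2=5  P3=6  P4=11
Response(P1) = first start − arrival = 2 − 0 = 2

2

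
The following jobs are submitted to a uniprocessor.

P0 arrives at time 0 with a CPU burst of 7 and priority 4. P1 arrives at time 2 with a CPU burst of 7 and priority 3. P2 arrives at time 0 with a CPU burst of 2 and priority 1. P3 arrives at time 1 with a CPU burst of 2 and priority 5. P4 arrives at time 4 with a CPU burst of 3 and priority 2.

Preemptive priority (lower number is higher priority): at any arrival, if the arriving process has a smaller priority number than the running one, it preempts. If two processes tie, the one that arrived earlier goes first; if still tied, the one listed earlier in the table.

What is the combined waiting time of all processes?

Gantt: | P2 0-2 | P1 2-4 | P4 4-7 | P1 7-12 | P0 12-19 | P3 19-21 |
Completion: P0=19  P1=12  P2=2  P3=21  P4=7
Waiting = turnaround − burst: P0=12, P1=3, P2=0, P3=18, P4=0
Total waiting = 12 + 3 + 0 + 18 + 0 = 33

33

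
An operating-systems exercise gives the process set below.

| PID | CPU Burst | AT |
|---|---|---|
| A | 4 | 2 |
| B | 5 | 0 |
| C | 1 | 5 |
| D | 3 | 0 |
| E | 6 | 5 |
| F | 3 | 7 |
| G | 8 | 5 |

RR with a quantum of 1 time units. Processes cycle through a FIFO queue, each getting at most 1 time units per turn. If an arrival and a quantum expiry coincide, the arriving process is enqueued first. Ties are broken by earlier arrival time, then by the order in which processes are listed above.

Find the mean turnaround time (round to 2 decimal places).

15.71

Timeline: | B 0-1 | D 1-2 | B 2-3 | A 3-4 | D 4-5 | B 5-6 | A 6-7 | C 7-8 | E 8-9 | G 9-10 | D 10-11 | B 11-12 | F 12-13 | A 13-14 | E 14-15 | G 15-16 | B 16-17 | F 17-18 | A 18-19 | E 19-20 | G 20-21 | F 21-22 | E 22-23 | G 23-24 | E 24-25 | G 25-26 | E 26-27 | G 27-30 |
Completion: A=19  B=17  C=8  D=11  E=27  F=22  G=30
Turnaround times: A=17, B=17, C=3, D=11, E=22, F=15, G=25
Average turnaround = (17+17+3+11+22+15+25) / 7 = 110/7 = 15.71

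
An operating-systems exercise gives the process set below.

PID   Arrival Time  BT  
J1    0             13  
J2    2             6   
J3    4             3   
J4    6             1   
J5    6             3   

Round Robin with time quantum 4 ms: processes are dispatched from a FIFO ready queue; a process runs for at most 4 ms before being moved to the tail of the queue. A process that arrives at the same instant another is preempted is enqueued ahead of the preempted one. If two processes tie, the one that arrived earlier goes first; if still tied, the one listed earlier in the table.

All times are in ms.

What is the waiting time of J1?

13

Schedule: | J1 0-4 | J2 4-8 | J3 8-11 | J1 11-15 | J4 15-16 | J5 16-19 | J2 19-21 | J1 21-26 |
Completion: J1=26  J2=21  J3=11  J4=16  J5=19
Turnaround (C−A): J1=26  J2=19  J3=7  J4=10  J5=13
Waiting(J1) = turnaround − burst = 26 − 13 = 13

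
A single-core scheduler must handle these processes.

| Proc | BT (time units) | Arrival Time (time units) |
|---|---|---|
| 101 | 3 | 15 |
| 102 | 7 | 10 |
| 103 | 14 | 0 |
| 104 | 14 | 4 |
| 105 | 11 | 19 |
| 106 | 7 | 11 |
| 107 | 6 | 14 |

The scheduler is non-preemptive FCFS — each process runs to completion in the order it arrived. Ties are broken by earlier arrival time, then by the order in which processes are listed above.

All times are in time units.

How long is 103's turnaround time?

Timeline: | 103 0-14 | 104 14-28 | 102 28-35 | 106 35-42 | 107 42-48 | 101 48-51 | 105 51-62 |
Completion: 101=51  102=35  103=14  104=28  105=62  106=42  107=48
Turnaround (C−A): 101=36  102=25  103=14  104=24  105=43  106=31  107=34
Turnaround(103) = completion − arrival = 14 − 0 = 14

14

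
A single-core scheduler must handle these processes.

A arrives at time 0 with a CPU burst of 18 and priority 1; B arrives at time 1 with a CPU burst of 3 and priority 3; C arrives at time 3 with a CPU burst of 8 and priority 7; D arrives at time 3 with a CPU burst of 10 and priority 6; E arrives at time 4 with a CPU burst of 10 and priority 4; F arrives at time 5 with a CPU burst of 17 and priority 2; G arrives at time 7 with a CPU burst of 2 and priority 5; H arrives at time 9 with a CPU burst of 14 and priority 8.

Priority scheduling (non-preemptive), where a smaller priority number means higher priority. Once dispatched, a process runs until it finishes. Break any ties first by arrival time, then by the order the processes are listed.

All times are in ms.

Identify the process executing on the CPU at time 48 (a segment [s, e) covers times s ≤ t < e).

Timeline: | A 0-18 | F 18-35 | B 35-38 | E 38-48 | G 48-50 | D 50-60 | C 60-68 | H 68-82 |
Completion: A=18  B=38  C=68  D=60  E=48  F=35  G=50  H=82

G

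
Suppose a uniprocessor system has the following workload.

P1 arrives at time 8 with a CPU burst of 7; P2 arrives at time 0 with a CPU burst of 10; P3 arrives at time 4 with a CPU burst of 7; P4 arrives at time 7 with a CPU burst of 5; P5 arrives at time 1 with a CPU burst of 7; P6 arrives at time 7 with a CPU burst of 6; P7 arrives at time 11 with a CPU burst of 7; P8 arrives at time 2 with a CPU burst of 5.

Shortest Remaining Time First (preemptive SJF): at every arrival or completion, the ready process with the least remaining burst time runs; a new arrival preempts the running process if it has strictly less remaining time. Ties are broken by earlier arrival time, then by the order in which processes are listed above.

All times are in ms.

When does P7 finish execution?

45

Schedule: | P2 0-1 | P5 1-2 | P8 2-7 | P4 7-12 | P5 12-18 | P6 18-24 | P3 24-31 | P1 31-38 | P7 38-45 | P2 45-54 |
Completion: P1=38  P2=54  P3=31  P4=12  P5=18  P6=24  P7=45  P8=7
Turnaround (C−A): P1=30  P2=54  P3=27  P4=5  P5=17  P6=17  P7=34  P8=5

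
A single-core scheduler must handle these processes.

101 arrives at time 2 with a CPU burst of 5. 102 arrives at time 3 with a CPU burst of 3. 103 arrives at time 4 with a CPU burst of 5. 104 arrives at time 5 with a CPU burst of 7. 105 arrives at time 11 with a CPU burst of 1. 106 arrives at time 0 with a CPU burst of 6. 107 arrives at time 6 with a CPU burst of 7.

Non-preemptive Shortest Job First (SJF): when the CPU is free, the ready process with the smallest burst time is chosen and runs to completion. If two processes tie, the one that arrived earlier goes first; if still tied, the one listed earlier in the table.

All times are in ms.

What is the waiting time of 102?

3

Schedule: | 106 0-6 | 102 6-9 | 101 9-14 | 105 14-15 | 103 15-20 | 104 20-27 | 107 27-34 |
Completion: 101=14  102=9  103=20  104=27  105=15  106=6  107=34
Turnaround (C−A): 101=12  102=6  103=16  104=22  105=4  106=6  107=28
Waiting(102) = turnaround − burst = 6 − 3 = 3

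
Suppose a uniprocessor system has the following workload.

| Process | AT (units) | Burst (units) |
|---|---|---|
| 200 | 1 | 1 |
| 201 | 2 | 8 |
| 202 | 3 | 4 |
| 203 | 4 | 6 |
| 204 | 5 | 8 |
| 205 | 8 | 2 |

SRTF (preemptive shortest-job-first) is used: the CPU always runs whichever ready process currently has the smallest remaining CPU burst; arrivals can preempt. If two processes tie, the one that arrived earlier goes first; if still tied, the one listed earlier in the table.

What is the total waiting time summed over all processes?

Schedule: | idle 0-1 | 200 1-2 | 201 2-3 | 202 3-7 | 203 7-8 | 205 8-10 | 203 10-15 | 201 15-22 | 204 22-30 |
Completion: 200=2  201=22  202=7  203=15  204=30  205=10
Waiting = turnaround − burst: 200=0, 201=12, 202=0, 203=5, 204=17, 205=0
Total waiting = 0 + 12 + 0 + 5 + 17 + 0 = 34

34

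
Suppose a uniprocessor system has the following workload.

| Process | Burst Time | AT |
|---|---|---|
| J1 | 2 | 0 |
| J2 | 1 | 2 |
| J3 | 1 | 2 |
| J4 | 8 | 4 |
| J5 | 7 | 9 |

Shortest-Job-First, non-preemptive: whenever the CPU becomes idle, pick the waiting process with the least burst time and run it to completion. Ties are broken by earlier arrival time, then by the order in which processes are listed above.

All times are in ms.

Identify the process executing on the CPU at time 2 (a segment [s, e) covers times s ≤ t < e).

Timeline: | J1 0-2 | J2 2-3 | J3 3-4 | J4 4-12 | J5 12-19 |
Completion: J1=2  J2=3  J3=4  J4=12  J5=19

J2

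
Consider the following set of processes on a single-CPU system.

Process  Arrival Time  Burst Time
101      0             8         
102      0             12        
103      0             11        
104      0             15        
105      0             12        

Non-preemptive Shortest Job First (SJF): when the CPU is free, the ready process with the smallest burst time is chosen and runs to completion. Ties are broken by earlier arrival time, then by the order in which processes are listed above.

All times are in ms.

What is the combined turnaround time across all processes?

Gantt: | 101 0-8 | 103 8-19 | 102 19-31 | 105 31-43 | 104 43-58 |
Completion: 101=8  102=31  103=19  104=58  105=43
Turnaround = completion − arrival: 101=8, 102=31, 103=19, 104=58, 105=43
Total turnaround = 8 + 31 + 19 + 58 + 43 = 159

159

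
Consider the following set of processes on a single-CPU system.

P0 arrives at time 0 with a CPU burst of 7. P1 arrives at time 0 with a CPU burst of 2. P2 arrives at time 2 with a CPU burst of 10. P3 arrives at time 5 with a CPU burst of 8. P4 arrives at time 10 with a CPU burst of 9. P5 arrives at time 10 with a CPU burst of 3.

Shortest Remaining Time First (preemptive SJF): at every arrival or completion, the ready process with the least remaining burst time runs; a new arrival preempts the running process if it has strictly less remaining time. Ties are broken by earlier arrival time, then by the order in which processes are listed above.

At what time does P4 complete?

Gantt: | P1 0-2 | P0 2-9 | P3 9-10 | P5 10-13 | P3 13-20 | P4 20-29 | P2 29-39 |
Completion: P0=9  P1=2  P2=39  P3=20  P4=29  P5=13

29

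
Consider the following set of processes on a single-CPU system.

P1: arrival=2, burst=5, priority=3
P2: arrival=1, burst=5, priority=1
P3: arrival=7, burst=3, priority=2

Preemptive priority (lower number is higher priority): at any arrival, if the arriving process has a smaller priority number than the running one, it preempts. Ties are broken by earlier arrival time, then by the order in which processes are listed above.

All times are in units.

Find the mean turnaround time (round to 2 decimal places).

Gantt: | idle 0-1 | P2 1-6 | P1 6-7 | P3 7-10 | P1 10-14 |
Completion: P1=14  P2=6  P3=10
Turnaround times: P1=12, P2=5, P3=3
Average turnaround = (12+5+3) / 3 = 20/3 = 6.67

6.67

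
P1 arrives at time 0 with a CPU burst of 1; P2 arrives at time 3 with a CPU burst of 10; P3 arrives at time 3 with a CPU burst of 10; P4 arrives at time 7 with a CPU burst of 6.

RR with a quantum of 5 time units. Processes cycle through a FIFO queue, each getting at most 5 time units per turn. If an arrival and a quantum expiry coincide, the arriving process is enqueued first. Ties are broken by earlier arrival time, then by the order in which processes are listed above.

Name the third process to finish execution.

Gantt: | P1 0-1 | idle 1-3 | P2 3-8 | P3 8-13 | P4 13-18 | P2 18-23 | P3 23-28 | P4 28-29 |
Completion: P1=1  P2=23  P3=28  P4=29
Finish order: P1 → P2 → P3 → P4

P3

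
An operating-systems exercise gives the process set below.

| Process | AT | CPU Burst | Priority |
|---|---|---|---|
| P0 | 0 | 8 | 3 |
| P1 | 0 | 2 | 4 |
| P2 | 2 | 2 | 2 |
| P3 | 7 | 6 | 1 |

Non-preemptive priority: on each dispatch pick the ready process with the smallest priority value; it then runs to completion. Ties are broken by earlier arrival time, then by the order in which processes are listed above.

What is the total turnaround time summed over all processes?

47

Gantt: | P0 0-8 | P3 8-14 | P2 14-16 | P1 16-18 |
Completion: P0=8  P1=18  P2=16  P3=14
Turnaround (C−A): P0=8  P1=18  P2=14  P3=7
Turnaround = completion − arrival: P0=8, P1=18, P2=14, P3=7
Total turnaround = 8 + 18 + 14 + 7 = 47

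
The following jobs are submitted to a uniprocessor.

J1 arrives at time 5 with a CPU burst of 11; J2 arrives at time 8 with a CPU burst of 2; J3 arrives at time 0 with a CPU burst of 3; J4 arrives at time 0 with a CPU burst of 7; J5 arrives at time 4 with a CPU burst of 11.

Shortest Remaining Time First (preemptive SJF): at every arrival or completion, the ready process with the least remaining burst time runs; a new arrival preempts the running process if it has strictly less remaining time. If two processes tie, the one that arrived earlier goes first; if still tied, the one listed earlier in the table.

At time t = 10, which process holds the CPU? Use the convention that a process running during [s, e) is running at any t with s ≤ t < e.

Schedule: | J3 0-3 | J4 3-10 | J2 10-12 | J5 12-23 | J1 23-34 |
Completion: J1=34  J2=12  J3=3  J4=10  J5=23

J2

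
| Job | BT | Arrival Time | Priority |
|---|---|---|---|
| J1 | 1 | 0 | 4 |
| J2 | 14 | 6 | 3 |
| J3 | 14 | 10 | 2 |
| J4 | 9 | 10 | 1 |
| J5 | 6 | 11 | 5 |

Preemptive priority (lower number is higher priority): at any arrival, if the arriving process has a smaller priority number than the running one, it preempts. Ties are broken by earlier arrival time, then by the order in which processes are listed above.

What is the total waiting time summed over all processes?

Timeline: | J1 0-1 | idle 1-6 | J2 6-10 | J4 10-19 | J3 19-33 | J2 33-43 | J5 43-49 |
Completion: J1=1  J2=43  J3=33  J4=19  J5=49
Turnaround (C−A): J1=1  J2=37  J3=23  J4=9  J5=38
Waiting = turnaround − burst: J1=0, J2=23, J3=9, J4=0, J5=32
Total waiting = 0 + 23 + 9 + 0 + 32 = 64

64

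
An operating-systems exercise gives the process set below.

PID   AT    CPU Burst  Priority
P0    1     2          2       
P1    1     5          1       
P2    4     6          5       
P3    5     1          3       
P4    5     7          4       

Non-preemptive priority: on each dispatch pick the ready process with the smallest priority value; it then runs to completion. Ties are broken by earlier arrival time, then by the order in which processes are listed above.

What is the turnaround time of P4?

Gantt: | idle 0-1 | P1 1-6 | P0 6-8 | P3 8-9 | P4 9-16 | P2 16-22 |
Completion: P0=8  P1=6  P2=22  P3=9  P4=16
Turnaround(P4) = completion − arrival = 16 − 5 = 11

11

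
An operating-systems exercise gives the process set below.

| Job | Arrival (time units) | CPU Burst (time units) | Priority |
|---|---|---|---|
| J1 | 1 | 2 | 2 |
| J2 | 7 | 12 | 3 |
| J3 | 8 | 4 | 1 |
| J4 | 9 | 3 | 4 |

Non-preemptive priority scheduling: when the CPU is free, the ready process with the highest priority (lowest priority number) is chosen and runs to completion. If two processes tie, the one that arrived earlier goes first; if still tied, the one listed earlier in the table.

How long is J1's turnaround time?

Schedule: | idle 0-1 | J1 1-3 | idle 3-7 | J2 7-19 | J3 19-23 | J4 23-26 |
Completion: J1=3  J2=19  J3=23  J4=26
Turnaround(J1) = completion − arrival = 3 − 1 = 2

2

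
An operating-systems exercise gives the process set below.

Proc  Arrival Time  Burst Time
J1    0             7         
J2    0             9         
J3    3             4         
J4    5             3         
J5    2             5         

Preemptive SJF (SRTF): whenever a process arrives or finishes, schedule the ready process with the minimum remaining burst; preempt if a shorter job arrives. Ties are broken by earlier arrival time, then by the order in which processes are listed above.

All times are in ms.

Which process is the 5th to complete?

J2

Gantt: | J1 0-7 | J4 7-10 | J3 10-14 | J5 14-19 | J2 19-28 |
Completion: J1=7  J2=28  J3=14  J4=10  J5=19
Finish order: J1 → J4 → J3 → J5 → J2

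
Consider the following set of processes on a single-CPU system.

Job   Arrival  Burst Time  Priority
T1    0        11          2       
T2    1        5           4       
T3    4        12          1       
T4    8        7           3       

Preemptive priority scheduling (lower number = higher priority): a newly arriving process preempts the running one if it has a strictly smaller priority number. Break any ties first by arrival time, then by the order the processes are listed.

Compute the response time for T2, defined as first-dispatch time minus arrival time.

29

Schedule: | T1 0-4 | T3 4-16 | T1 16-23 | T4 23-30 | T2 30-35 |
Completion: T1=23  T2=35  T3=16  T4=30
Turnaround (C−A): T1=23  T2=34  T3=12  T4=22
Response(T2) = first start − arrival = 30 − 1 = 29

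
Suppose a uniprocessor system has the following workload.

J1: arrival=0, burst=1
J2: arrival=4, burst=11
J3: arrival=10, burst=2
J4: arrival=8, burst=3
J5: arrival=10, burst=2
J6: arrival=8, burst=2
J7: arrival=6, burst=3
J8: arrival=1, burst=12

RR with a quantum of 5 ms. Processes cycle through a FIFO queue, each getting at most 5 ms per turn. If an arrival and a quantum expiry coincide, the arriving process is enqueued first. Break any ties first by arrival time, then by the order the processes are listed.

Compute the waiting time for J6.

Schedule: | J1 0-1 | J8 1-6 | J2 6-11 | J7 11-14 | J8 14-19 | J4 19-22 | J6 22-24 | J3 24-26 | J5 26-28 | J2 28-33 | J8 33-35 | J2 35-36 |
Completion: J1=1  J2=36  J3=26  J4=22  J5=28  J6=24  J7=14  J8=35
Waiting(J6) = turnaround − burst = 16 − 2 = 14

14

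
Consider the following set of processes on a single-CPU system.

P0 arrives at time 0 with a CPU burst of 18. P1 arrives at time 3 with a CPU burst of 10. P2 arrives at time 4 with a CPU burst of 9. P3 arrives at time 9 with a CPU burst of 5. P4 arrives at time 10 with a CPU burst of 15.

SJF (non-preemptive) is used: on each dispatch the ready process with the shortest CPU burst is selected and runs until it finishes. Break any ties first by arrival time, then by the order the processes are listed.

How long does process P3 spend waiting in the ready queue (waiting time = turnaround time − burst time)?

9

Schedule: | P0 0-18 | P3 18-23 | P2 23-32 | P1 32-42 | P4 42-57 |
Completion: P0=18  P1=42  P2=32  P3=23  P4=57
Waiting(P3) = turnaround − burst = 14 − 5 = 9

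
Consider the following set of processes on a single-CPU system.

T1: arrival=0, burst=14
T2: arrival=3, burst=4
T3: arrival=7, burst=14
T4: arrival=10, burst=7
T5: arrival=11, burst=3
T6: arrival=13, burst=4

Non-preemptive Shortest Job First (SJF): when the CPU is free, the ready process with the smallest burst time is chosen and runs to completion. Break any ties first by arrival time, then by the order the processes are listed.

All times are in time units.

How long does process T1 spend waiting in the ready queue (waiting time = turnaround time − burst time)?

Timeline: | T1 0-14 | T5 14-17 | T2 17-21 | T6 21-25 | T4 25-32 | T3 32-46 |
Completion: T1=14  T2=21  T3=46  T4=32  T5=17  T6=25
Waiting(T1) = turnaround − burst = 14 − 14 = 0

0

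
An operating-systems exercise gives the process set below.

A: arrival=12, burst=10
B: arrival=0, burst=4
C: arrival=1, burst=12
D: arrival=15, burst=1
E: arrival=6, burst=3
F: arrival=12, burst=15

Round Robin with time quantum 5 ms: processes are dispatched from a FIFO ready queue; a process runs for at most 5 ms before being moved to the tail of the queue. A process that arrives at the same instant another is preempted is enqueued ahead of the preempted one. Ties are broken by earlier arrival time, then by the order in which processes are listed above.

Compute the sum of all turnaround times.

108

Gantt: | B 0-4 | C 4-9 | E 9-12 | C 12-17 | A 17-22 | F 22-27 | D 27-28 | C 28-30 | A 30-35 | F 35-45 |
Completion: A=35  B=4  C=30  D=28  E=12  F=45
Turnaround (C−A): A=23  B=4  C=29  D=13  E=6  F=33
Turnaround = completion − arrival: A=23, B=4, C=29, D=13, E=6, F=33
Total turnaround = 23 + 4 + 29 + 13 + 6 + 33 = 108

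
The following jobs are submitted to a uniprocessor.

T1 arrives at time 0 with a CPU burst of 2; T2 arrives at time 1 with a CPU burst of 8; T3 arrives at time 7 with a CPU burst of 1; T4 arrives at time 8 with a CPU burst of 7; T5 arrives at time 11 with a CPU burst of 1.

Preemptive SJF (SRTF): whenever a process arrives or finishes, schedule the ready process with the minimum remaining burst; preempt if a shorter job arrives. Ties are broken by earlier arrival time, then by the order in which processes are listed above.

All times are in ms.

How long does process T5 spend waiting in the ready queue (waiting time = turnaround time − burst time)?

0

Schedule: | T1 0-2 | T2 2-7 | T3 7-8 | T2 8-11 | T5 11-12 | T4 12-19 |
Completion: T1=2  T2=11  T3=8  T4=19  T5=12
Turnaround (C−A): T1=2  T2=10  T3=1  T4=11  T5=1
Waiting(T5) = turnaround − burst = 1 − 1 = 0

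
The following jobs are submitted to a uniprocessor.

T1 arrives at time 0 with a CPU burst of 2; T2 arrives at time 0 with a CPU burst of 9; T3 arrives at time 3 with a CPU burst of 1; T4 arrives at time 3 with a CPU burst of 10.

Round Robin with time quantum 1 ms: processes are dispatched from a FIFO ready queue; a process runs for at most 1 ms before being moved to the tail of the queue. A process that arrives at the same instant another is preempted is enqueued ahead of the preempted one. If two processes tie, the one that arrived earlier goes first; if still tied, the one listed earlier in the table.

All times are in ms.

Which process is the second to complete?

T3

Schedule: | T1 0-1 | T2 1-2 | T1 2-3 | T2 3-4 | T3 4-5 | T4 5-6 | T2 6-7 | T4 7-8 | T2 8-9 | T4 9-10 | T2 10-11 | T4 11-12 | T2 12-13 | T4 13-14 | T2 14-15 | T4 15-16 | T2 16-17 | T4 17-18 | T2 18-19 | T4 19-22 |
Completion: T1=3  T2=19  T3=5  T4=22
Finish order: T1 → T3 → T2 → T4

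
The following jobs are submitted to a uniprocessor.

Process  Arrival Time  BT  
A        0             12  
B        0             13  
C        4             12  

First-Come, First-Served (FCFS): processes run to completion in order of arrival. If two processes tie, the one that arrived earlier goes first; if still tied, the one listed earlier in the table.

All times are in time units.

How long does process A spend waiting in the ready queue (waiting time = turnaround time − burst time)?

Timeline: | A 0-12 | B 12-25 | C 25-37 |
Completion: A=12  B=25  C=37
Waiting(A) = turnaround − burst = 12 − 12 = 0

0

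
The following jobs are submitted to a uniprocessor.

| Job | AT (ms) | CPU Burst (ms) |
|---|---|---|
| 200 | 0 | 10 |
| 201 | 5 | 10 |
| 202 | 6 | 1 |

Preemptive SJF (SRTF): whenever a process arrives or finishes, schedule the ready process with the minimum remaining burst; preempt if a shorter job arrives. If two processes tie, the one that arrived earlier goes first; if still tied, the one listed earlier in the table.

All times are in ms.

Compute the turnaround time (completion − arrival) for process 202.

1

Timeline: | 200 0-6 | 202 6-7 | 200 7-11 | 201 11-21 |
Completion: 200=11  201=21  202=7
Turnaround (C−A): 200=11  201=16  202=1
Turnaround(202) = completion − arrival = 7 − 6 = 1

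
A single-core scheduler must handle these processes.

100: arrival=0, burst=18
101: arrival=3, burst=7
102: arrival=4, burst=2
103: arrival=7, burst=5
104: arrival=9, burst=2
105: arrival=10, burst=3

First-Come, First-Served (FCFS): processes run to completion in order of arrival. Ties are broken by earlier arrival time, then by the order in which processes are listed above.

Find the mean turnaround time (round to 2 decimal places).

Timeline: | 100 0-18 | 101 18-25 | 102 25-27 | 103 27-32 | 104 32-34 | 105 34-37 |
Completion: 100=18  101=25  102=27  103=32  104=34  105=37
Turnaround (C−A): 100=18  101=22  102=23  103=25  104=25  105=27
Turnaround times: 100=18, 101=22, 102=23, 103=25, 104=25, 105=27
Average turnaround = (18+22+23+25+25+27) / 6 = 140/6 = 23.33

23.33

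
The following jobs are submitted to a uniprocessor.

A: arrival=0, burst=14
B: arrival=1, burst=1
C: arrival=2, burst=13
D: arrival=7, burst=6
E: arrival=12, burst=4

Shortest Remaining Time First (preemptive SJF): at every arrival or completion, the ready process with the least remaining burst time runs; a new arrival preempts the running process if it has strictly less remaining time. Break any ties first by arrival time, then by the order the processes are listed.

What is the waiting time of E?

Timeline: | A 0-1 | B 1-2 | A 2-7 | D 7-13 | E 13-17 | A 17-25 | C 25-38 |
Completion: A=25  B=2  C=38  D=13  E=17
Turnaround (C−A): A=25  B=1  C=36  D=6  E=5
Waiting(E) = turnaround − burst = 5 − 4 = 1

1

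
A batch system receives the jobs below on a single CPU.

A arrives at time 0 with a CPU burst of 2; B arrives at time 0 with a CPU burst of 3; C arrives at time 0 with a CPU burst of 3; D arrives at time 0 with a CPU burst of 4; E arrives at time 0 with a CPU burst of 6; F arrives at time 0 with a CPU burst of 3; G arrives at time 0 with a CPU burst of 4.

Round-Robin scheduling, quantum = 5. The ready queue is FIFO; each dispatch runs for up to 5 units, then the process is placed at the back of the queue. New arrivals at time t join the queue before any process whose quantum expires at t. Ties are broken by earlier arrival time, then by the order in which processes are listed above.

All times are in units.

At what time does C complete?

8

Schedule: | A 0-2 | B 2-5 | C 5-8 | D 8-12 | E 12-17 | F 17-20 | G 20-24 | E 24-25 |
Completion: A=2  B=5  C=8  D=12  E=25  F=20  G=24
Turnaround (C−A): A=2  B=5  C=8  D=12  E=25  F=20  G=24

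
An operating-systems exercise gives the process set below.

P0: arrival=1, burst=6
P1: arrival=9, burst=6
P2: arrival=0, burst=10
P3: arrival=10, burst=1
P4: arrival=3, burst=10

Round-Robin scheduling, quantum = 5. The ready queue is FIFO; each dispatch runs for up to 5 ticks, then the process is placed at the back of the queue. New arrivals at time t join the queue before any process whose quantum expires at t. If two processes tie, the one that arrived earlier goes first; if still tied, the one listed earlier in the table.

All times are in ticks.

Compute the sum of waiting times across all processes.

82

Timeline: | P2 0-5 | P0 5-10 | P4 10-15 | P2 15-20 | P1 20-25 | P3 25-26 | P0 26-27 | P4 27-32 | P1 32-33 |
Completion: P0=27  P1=33  P2=20  P3=26  P4=32
Waiting = turnaround − burst: P0=20, P1=18, P2=10, P3=15, P4=19
Total waiting = 20 + 18 + 10 + 15 + 19 = 82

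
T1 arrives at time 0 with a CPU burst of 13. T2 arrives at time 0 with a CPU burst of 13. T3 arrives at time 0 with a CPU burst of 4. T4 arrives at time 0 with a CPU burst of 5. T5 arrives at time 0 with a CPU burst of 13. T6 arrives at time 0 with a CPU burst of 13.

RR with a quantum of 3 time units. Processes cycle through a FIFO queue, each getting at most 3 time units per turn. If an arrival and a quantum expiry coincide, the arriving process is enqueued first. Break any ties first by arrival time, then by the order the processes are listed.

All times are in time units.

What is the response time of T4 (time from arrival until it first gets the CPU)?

Gantt: | T1 0-3 | T2 3-6 | T3 6-9 | T4 9-12 | T5 12-15 | T6 15-18 | T1 18-21 | T2 21-24 | T3 24-25 | T4 25-27 | T5 27-30 | T6 30-33 | T1 33-36 | T2 36-39 | T5 39-42 | T6 42-45 | T1 45-48 | T2 48-51 | T5 51-54 | T6 54-57 | T1 57-58 | T2 58-59 | T5 59-60 | T6 60-61 |
Completion: T1=58  T2=59  T3=25  T4=27  T5=60  T6=61
Turnaround (C−A): T1=58  T2=59  T3=25  T4=27  T5=60  T6=61
Response(T4) = first start − arrival = 9 − 0 = 9

9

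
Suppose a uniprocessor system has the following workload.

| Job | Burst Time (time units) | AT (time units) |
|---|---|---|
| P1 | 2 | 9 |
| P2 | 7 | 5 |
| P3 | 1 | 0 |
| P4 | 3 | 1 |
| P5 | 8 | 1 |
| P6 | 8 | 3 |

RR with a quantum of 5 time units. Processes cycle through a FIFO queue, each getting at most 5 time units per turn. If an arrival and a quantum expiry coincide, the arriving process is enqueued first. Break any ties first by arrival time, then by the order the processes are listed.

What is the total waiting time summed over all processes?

58

Schedule: | P3 0-1 | P4 1-4 | P5 4-9 | P6 9-14 | P2 14-19 | P1 19-21 | P5 21-24 | P6 24-27 | P2 27-29 |
Completion: P1=21  P2=29  P3=1  P4=4  P5=24  P6=27
Waiting = turnaround − burst: P1=10, P2=17, P3=0, P4=0, P5=15, P6=16
Total waiting = 10 + 17 + 0 + 0 + 15 + 16 = 58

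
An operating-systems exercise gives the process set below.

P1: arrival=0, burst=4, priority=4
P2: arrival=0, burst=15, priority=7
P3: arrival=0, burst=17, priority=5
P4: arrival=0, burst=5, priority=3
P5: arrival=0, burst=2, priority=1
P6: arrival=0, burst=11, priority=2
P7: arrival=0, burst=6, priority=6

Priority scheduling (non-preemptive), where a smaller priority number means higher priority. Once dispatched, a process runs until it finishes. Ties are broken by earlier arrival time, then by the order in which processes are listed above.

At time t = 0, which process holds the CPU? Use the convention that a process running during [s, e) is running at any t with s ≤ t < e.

Timeline: | P5 0-2 | P6 2-13 | P4 13-18 | P1 18-22 | P3 22-39 | P7 39-45 | P2 45-60 |
Completion: P1=22  P2=60  P3=39  P4=18  P5=2  P6=13  P7=45
Turnaround (C−A): P1=22  P2=60  P3=39  P4=18  P5=2  P6=13  P7=45

P5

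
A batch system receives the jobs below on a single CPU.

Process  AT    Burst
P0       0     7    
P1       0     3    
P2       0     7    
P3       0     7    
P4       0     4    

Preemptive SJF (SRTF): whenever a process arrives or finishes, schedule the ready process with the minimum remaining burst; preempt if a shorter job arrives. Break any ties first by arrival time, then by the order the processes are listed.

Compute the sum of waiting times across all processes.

Timeline: | P1 0-3 | P4 3-7 | P0 7-14 | P2 14-21 | P3 21-28 |
Completion: P0=14  P1=3  P2=21  P3=28  P4=7
Turnaround (C−A): P0=14  P1=3  P2=21  P3=28  P4=7
Waiting = turnaround − burst: P0=7, P1=0, P2=14, P3=21, P4=3
Total waiting = 7 + 0 + 14 + 21 + 3 = 45

45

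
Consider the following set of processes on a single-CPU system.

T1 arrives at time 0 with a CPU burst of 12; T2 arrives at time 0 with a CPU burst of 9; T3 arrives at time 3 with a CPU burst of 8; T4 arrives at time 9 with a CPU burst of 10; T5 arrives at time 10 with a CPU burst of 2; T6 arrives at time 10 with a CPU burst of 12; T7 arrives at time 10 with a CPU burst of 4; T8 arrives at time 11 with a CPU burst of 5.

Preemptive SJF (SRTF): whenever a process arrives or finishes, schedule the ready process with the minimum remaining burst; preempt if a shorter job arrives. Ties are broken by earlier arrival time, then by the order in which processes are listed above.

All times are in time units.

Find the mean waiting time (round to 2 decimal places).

15.13

Gantt: | T2 0-9 | T3 9-10 | T5 10-12 | T7 12-16 | T8 16-21 | T3 21-28 | T4 28-38 | T1 38-50 | T6 50-62 |
Completion: T1=50  T2=9  T3=28  T4=38  T5=12  T6=62  T7=16  T8=21
Waiting times: T1=38, T2=0, T3=17, T4=19, T5=0, T6=40, T7=2, T8=5
Average waiting = (38+0+17+19+0+40+2+5) / 8 = 121/8 = 15.13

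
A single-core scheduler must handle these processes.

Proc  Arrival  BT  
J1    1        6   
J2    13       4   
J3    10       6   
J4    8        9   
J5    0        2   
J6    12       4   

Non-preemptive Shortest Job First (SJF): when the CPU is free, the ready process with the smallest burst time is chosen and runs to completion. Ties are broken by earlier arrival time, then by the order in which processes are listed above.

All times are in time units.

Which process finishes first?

Gantt: | J5 0-2 | J1 2-8 | J4 8-17 | J6 17-21 | J2 21-25 | J3 25-31 |
Completion: J1=8  J2=25  J3=31  J4=17  J5=2  J6=21
Finish order: J5 → J1 → J4 → J6 → J2 → J3

J5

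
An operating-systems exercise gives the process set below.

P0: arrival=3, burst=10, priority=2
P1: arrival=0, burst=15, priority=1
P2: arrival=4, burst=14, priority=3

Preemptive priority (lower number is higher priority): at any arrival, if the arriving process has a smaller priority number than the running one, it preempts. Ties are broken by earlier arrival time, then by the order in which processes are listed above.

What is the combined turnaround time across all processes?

72

Gantt: | P1 0-15 | P0 15-25 | P2 25-39 |
Completion: P0=25  P1=15  P2=39
Turnaround (C−A): P0=22  P1=15  P2=35
Turnaround = completion − arrival: P0=22, P1=15, P2=35
Total turnaround = 22 + 15 + 35 = 72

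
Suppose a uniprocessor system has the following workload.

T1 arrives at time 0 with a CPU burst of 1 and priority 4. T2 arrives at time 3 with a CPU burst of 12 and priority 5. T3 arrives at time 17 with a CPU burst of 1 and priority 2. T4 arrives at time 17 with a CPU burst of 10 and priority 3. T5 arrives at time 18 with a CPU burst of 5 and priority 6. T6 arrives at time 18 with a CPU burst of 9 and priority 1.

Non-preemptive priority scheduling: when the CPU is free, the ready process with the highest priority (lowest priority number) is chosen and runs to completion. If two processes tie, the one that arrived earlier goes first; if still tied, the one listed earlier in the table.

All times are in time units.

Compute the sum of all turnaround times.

Gantt: | T1 0-1 | idle 1-3 | T2 3-15 | idle 15-17 | T3 17-18 | T6 18-27 | T4 27-37 | T5 37-42 |
Completion: T1=1  T2=15  T3=18  T4=37  T5=42  T6=27
Turnaround = completion − arrival: T1=1, T2=12, T3=1, T4=20, T5=24, T6=9
Total turnaround = 1 + 12 + 1 + 20 + 24 + 9 = 67

67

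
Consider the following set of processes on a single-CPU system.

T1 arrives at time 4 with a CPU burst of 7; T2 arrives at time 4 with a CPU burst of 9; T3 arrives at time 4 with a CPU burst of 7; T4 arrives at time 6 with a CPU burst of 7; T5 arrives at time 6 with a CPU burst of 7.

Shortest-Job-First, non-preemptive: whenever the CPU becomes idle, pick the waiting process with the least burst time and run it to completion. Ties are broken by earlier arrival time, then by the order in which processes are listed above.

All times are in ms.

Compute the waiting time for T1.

0

Schedule: | idle 0-4 | T1 4-11 | T3 11-18 | T4 18-25 | T5 25-32 | T2 32-41 |
Completion: T1=11  T2=41  T3=18  T4=25  T5=32
Turnaround (C−A): T1=7  T2=37  T3=14  T4=19  T5=26
Waiting(T1) = turnaround − burst = 7 − 7 = 0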